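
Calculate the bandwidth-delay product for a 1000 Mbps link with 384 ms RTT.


BDP = bandwidth * RTT
= 1000 Mbps * 384 ms
= 1000 * 1e6 * 384 / 1000 bits
= 384000000 bits
= 48000000 bytes
= 46875 KB
BDP = 384000000 bits (48000000 bytes)


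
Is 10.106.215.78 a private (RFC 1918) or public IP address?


RFC 1918 private ranges:
  10.0.0.0/8 (10.0.0.0 - 10.255.255.255)
  172.16.0.0/12 (172.16.0.0 - 172.31.255.255)
  192.168.0.0/16 (192.168.0.0 - 192.168.255.255)
Private (in 10.0.0.0/8)


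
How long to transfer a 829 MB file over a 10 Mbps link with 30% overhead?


Effective throughput = 10 * (1 - 30/100) = 7 Mbps
File size in Mb = 829 * 8 = 6632 Mb
Time = 6632 / 7
Time = 947.4286 seconds


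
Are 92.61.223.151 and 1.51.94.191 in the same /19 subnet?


Mask: 255.255.224.0
92.61.223.151 AND mask = 92.61.192.0
1.51.94.191 AND mask = 1.51.64.0
No, different subnets (92.61.192.0 vs 1.51.64.0)


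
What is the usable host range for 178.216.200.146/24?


Network: 178.216.200.0
Broadcast: 178.216.200.255
First usable = network + 1
Last usable = broadcast - 1
Range: 178.216.200.1 to 178.216.200.254


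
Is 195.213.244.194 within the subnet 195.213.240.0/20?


Subnet network: 195.213.240.0
Test IP AND mask: 195.213.240.0
Yes, 195.213.244.194 is in 195.213.240.0/20


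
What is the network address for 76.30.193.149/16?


IP:   01001100.00011110.11000001.10010101
Mask: 11111111.11111111.00000000.00000000
AND operation:
Net:  01001100.00011110.00000000.00000000
Network: 76.30.0.0/16


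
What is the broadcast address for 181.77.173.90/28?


Network: 181.77.173.80/28
Host bits = 4
Set all host bits to 1:
Broadcast: 181.77.173.95


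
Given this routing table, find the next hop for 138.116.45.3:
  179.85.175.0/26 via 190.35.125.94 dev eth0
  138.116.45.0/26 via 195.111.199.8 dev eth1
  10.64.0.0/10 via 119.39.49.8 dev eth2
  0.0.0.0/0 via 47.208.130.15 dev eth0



Longest prefix match for 138.116.45.3:
  /26 179.85.175.0: no
  /26 138.116.45.0: MATCH
  /10 10.64.0.0: no
  /0 0.0.0.0: MATCH
Selected: next-hop 195.111.199.8 via eth1 (matched /26)


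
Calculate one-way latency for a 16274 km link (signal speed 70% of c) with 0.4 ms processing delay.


Speed = 0.7 * 3e5 km/s = 210000 km/s
Propagation delay = 16274 / 210000 = 0.0775 s = 77.4952 ms
Processing delay = 0.4 ms
Total one-way latency = 77.8952 ms


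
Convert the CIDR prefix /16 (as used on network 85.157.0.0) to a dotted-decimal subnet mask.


/16 means 16 network bits, 16 host bits
Binary: 11111111111111110000000000000000
Mask: 255.255.0.0


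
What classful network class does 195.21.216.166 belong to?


First octet: 195
Binary: 11000011
110xxxxx -> Class C (192-223)
Class C, default mask 255.255.255.0 (/24)


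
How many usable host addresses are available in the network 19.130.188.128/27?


Host bits = 32 - 27 = 5
Total addresses = 2^5 = 32
Usable = total - 2 (network and broadcast)
Usable hosts: 30


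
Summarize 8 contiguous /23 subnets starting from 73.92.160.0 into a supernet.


Original prefix: /23
Number of subnets: 8 = 2^3
New prefix = 23 - 3 = 20
Supernet: 73.92.160.0/20


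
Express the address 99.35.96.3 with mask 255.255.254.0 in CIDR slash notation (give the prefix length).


Binary: 11111111.11111111.11111110.00000000
Count leading 1s
Prefix: /23


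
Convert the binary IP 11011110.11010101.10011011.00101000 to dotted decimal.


11011110 = 222
11010101 = 213
10011011 = 155
00101000 = 40
IP: 222.213.155.40


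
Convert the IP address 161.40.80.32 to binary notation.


161 = 10100001
40 = 00101000
80 = 01010000
32 = 00100000
Binary: 10100001.00101000.01010000.00100000


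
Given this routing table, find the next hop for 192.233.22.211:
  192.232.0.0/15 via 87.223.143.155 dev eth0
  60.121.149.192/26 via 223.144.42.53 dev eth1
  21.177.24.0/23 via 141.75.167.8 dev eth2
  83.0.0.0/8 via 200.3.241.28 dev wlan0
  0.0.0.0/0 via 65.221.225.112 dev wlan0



Longest prefix match for 192.233.22.211:
  /15 192.232.0.0: MATCH
  /26 60.121.149.192: no
  /23 21.177.24.0: no
  /8 83.0.0.0: no
  /0 0.0.0.0: MATCH
Selected: next-hop 87.223.143.155 via eth0 (matched /15)


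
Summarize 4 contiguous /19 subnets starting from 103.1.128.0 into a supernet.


Original prefix: /19
Number of subnets: 4 = 2^2
New prefix = 19 - 2 = 17
Supernet: 103.1.128.0/17


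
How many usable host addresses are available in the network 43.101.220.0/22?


Host bits = 32 - 22 = 10
Total addresses = 2^10 = 1024
Usable = total - 2 (network and broadcast)
Usable hosts: 1022


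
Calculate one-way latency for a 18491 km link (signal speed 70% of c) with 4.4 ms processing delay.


Speed = 0.7 * 3e5 km/s = 210000 km/s
Propagation delay = 18491 / 210000 = 0.0881 s = 88.0524 ms
Processing delay = 4.4 ms
Total one-way latency = 92.4524 ms


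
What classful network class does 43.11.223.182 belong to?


First octet: 43
Binary: 00101011
0xxxxxxx -> Class A (1-126)
Class A, default mask 255.0.0.0 (/8)


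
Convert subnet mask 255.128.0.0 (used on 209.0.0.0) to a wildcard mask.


Subnet mask: 255.128.0.0
Wildcard = 255.255.255.255 - subnet mask
255 - 255 = 0
255 - 128 = 127
255 - 0 = 255
255 - 0 = 255
Wildcard: 0.127.255.255


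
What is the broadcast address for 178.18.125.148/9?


Network: 178.0.0.0/9
Host bits = 23
Set all host bits to 1:
Broadcast: 178.127.255.255


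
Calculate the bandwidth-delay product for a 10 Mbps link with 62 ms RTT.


BDP = bandwidth * RTT
= 10 Mbps * 62 ms
= 10 * 1e6 * 62 / 1000 bits
= 620000 bits
= 77500 bytes
= 75.6836 KB
BDP = 620000 bits (77500 bytes)


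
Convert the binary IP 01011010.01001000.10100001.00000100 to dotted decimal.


01011010 = 90
01001000 = 72
10100001 = 161
00000100 = 4
IP: 90.72.161.4


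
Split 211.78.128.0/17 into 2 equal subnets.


New prefix = 17 + 1 = 18
Each subnet has 16384 addresses
  211.78.128.0/18
  211.78.192.0/18
Subnets: 211.78.128.0/18, 211.78.192.0/18


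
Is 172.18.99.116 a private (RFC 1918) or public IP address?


RFC 1918 private ranges:
  10.0.0.0/8 (10.0.0.0 - 10.255.255.255)
  172.16.0.0/12 (172.16.0.0 - 172.31.255.255)
  192.168.0.0/16 (192.168.0.0 - 192.168.255.255)
Private (in 172.16.0.0/12)


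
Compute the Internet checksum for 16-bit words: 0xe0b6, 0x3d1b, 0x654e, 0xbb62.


Sum all words (with carry folding):
+ 0xe0b6 = 0xe0b6
+ 0x3d1b = 0x1dd2
+ 0x654e = 0x8320
+ 0xbb62 = 0x3e83
One's complement: ~0x3e83
Checksum = 0xc17c


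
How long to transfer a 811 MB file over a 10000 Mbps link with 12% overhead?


Effective throughput = 10000 * (1 - 12/100) = 8800 Mbps
File size in Mb = 811 * 8 = 6488 Mb
Time = 6488 / 8800
Time = 0.7373 seconds


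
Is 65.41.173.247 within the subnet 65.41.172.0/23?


Subnet network: 65.41.172.0
Test IP AND mask: 65.41.172.0
Yes, 65.41.173.247 is in 65.41.172.0/23


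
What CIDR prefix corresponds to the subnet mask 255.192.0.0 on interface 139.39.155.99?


Binary: 11111111.11000000.00000000.00000000
Count leading 1s
Prefix: /10


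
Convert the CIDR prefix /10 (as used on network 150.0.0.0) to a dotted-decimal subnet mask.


/10 means 10 network bits, 22 host bits
Binary: 11111111110000000000000000000000
Mask: 255.192.0.0


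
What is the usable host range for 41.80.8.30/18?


Network: 41.80.0.0
Broadcast: 41.80.63.255
First usable = network + 1
Last usable = broadcast - 1
Range: 41.80.0.1 to 41.80.63.254


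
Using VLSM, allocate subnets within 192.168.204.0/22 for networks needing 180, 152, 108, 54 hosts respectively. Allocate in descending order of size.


180 hosts -> /24 (254 usable): 192.168.204.0/24
152 hosts -> /24 (254 usable): 192.168.205.0/24
108 hosts -> /25 (126 usable): 192.168.206.0/25
54 hosts -> /26 (62 usable): 192.168.206.128/26
Allocation: 192.168.204.0/24 (180 hosts, 254 usable); 192.168.205.0/24 (152 hosts, 254 usable); 192.168.206.0/25 (108 hosts, 126 usable); 192.168.206.128/26 (54 hosts, 62 usable)


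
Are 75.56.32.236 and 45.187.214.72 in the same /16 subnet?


Mask: 255.255.0.0
75.56.32.236 AND mask = 75.56.0.0
45.187.214.72 AND mask = 45.187.0.0
No, different subnets (75.56.0.0 vs 45.187.0.0)


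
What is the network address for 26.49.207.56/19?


IP:   00011010.00110001.11001111.00111000
Mask: 11111111.11111111.11100000.00000000
AND operation:
Net:  00011010.00110001.11000000.00000000
Network: 26.49.192.0/19


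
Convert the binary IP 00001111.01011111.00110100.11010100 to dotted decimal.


00001111 = 15
01011111 = 95
00110100 = 52
11010100 = 212
IP: 15.95.52.212


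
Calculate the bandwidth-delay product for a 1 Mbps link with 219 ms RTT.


BDP = bandwidth * RTT
= 1 Mbps * 219 ms
= 1 * 1e6 * 219 / 1000 bits
= 219000 bits
= 27375 bytes
= 26.7334 KB
BDP = 219000 bits (27375 bytes)


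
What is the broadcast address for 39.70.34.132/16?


Network: 39.70.0.0/16
Host bits = 16
Set all host bits to 1:
Broadcast: 39.70.255.255


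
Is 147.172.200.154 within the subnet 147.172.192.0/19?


Subnet network: 147.172.192.0
Test IP AND mask: 147.172.192.0
Yes, 147.172.200.154 is in 147.172.192.0/19


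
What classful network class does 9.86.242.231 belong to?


First octet: 9
Binary: 00001001
0xxxxxxx -> Class A (1-126)
Class A, default mask 255.0.0.0 (/8)


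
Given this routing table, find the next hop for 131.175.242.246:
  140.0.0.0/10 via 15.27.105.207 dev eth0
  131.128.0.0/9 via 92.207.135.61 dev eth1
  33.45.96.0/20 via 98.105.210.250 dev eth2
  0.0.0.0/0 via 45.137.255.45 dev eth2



Longest prefix match for 131.175.242.246:
  /10 140.0.0.0: no
  /9 131.128.0.0: MATCH
  /20 33.45.96.0: no
  /0 0.0.0.0: MATCH
Selected: next-hop 92.207.135.61 via eth1 (matched /9)


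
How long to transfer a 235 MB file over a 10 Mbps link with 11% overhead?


Effective throughput = 10 * (1 - 11/100) = 8.9 Mbps
File size in Mb = 235 * 8 = 1880 Mb
Time = 1880 / 8.9
Time = 211.236 seconds


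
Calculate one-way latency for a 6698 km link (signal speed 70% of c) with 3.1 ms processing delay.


Speed = 0.7 * 3e5 km/s = 210000 km/s
Propagation delay = 6698 / 210000 = 0.0319 s = 31.8952 ms
Processing delay = 3.1 ms
Total one-way latency = 34.9952 ms


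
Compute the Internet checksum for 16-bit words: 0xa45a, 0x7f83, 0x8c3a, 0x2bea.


Sum all words (with carry folding):
+ 0xa45a = 0xa45a
+ 0x7f83 = 0x23de
+ 0x8c3a = 0xb018
+ 0x2bea = 0xdc02
One's complement: ~0xdc02
Checksum = 0x23fd


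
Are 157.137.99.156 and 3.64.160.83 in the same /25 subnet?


Mask: 255.255.255.128
157.137.99.156 AND mask = 157.137.99.128
3.64.160.83 AND mask = 3.64.160.0
No, different subnets (157.137.99.128 vs 3.64.160.0)


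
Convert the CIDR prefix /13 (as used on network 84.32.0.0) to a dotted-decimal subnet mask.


/13 means 13 network bits, 19 host bits
Binary: 11111111111110000000000000000000
Mask: 255.248.0.0


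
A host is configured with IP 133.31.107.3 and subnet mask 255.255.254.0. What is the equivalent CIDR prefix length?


Binary: 11111111.11111111.11111110.00000000
Count leading 1s
Prefix: /23


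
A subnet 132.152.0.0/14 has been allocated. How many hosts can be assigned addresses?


Host bits = 32 - 14 = 18
Total addresses = 2^18 = 262144
Usable = total - 2 (network and broadcast)
Usable hosts: 262142


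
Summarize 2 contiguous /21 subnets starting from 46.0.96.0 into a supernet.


Original prefix: /21
Number of subnets: 2 = 2^1
New prefix = 21 - 1 = 20
Supernet: 46.0.96.0/20


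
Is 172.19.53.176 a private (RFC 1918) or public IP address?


RFC 1918 private ranges:
  10.0.0.0/8 (10.0.0.0 - 10.255.255.255)
  172.16.0.0/12 (172.16.0.0 - 172.31.255.255)
  192.168.0.0/16 (192.168.0.0 - 192.168.255.255)
Private (in 172.16.0.0/12)


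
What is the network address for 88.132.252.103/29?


IP:   01011000.10000100.11111100.01100111
Mask: 11111111.11111111.11111111.11111000
AND operation:
Net:  01011000.10000100.11111100.01100000
Network: 88.132.252.96/29


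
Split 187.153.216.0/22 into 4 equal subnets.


New prefix = 22 + 2 = 24
Each subnet has 256 addresses
  187.153.216.0/24
  187.153.217.0/24
  187.153.218.0/24
  187.153.219.0/24
Subnets: 187.153.216.0/24, 187.153.217.0/24, 187.153.218.0/24, 187.153.219.0/24


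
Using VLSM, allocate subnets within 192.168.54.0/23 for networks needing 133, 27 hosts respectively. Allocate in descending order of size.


133 hosts -> /24 (254 usable): 192.168.54.0/24
27 hosts -> /27 (30 usable): 192.168.55.0/27
Allocation: 192.168.54.0/24 (133 hosts, 254 usable); 192.168.55.0/27 (27 hosts, 30 usable)


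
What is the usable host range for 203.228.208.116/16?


Network: 203.228.0.0
Broadcast: 203.228.255.255
First usable = network + 1
Last usable = broadcast - 1
Range: 203.228.0.1 to 203.228.255.254


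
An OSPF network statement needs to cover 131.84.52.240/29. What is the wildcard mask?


Subnet mask: 255.255.255.248
Wildcard = 255.255.255.255 - subnet mask
255 - 255 = 0
255 - 255 = 0
255 - 255 = 0
255 - 248 = 7
Wildcard: 0.0.0.7


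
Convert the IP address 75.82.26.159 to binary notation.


75 = 01001011
82 = 01010010
26 = 00011010
159 = 10011111
Binary: 01001011.01010010.00011010.10011111


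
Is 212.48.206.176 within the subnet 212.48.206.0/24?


Subnet network: 212.48.206.0
Test IP AND mask: 212.48.206.0
Yes, 212.48.206.176 is in 212.48.206.0/24


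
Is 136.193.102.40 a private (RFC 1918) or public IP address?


RFC 1918 private ranges:
  10.0.0.0/8 (10.0.0.0 - 10.255.255.255)
  172.16.0.0/12 (172.16.0.0 - 172.31.255.255)
  192.168.0.0/16 (192.168.0.0 - 192.168.255.255)
Public (not in any RFC 1918 range)


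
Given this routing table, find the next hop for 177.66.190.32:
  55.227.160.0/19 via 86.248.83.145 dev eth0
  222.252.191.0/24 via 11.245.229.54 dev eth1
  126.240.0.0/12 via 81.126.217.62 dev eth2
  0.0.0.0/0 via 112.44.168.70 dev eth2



Longest prefix match for 177.66.190.32:
  /19 55.227.160.0: no
  /24 222.252.191.0: no
  /12 126.240.0.0: no
  /0 0.0.0.0: MATCH
Selected: next-hop 112.44.168.70 via eth2 (matched /0)


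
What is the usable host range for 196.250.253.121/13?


Network: 196.248.0.0
Broadcast: 196.255.255.255
First usable = network + 1
Last usable = broadcast - 1
Range: 196.248.0.1 to 196.255.255.254


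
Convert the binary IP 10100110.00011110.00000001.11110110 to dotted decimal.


10100110 = 166
00011110 = 30
00000001 = 1
11110110 = 246
IP: 166.30.1.246


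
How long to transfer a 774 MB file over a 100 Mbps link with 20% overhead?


Effective throughput = 100 * (1 - 20/100) = 80 Mbps
File size in Mb = 774 * 8 = 6192 Mb
Time = 6192 / 80
Time = 77.4 seconds


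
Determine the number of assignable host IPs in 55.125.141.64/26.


Host bits = 32 - 26 = 6
Total addresses = 2^6 = 64
Usable = total - 2 (network and broadcast)
Usable hosts: 62


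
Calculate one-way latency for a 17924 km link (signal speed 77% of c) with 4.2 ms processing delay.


Speed = 0.77 * 3e5 km/s = 231000 km/s
Propagation delay = 17924 / 231000 = 0.0776 s = 77.5931 ms
Processing delay = 4.2 ms
Total one-way latency = 81.7931 ms


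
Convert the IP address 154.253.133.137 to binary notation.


154 = 10011010
253 = 11111101
133 = 10000101
137 = 10001001
Binary: 10011010.11111101.10000101.10001001


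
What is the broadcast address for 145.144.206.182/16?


Network: 145.144.0.0/16
Host bits = 16
Set all host bits to 1:
Broadcast: 145.144.255.255


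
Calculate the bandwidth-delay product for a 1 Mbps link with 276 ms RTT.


BDP = bandwidth * RTT
= 1 Mbps * 276 ms
= 1 * 1e6 * 276 / 1000 bits
= 276000 bits
= 34500 bytes
= 33.6914 KB
BDP = 276000 bits (34500 bytes)


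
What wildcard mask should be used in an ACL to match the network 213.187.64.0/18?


Subnet mask: 255.255.192.0
Wildcard = 255.255.255.255 - subnet mask
255 - 255 = 0
255 - 255 = 0
255 - 192 = 63
255 - 0 = 255
Wildcard: 0.0.63.255


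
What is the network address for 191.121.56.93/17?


IP:   10111111.01111001.00111000.01011101
Mask: 11111111.11111111.10000000.00000000
AND operation:
Net:  10111111.01111001.00000000.00000000
Network: 191.121.0.0/17


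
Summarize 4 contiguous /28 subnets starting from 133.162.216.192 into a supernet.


Original prefix: /28
Number of subnets: 4 = 2^2
New prefix = 28 - 2 = 26
Supernet: 133.162.216.192/26


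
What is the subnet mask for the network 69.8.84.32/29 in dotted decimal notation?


/29 means 29 network bits, 3 host bits
Binary: 11111111111111111111111111111000
Mask: 255.255.255.248


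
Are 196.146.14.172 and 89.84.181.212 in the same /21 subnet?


Mask: 255.255.248.0
196.146.14.172 AND mask = 196.146.8.0
89.84.181.212 AND mask = 89.84.176.0
No, different subnets (196.146.8.0 vs 89.84.176.0)


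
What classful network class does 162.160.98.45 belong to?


First octet: 162
Binary: 10100010
10xxxxxx -> Class B (128-191)
Class B, default mask 255.255.0.0 (/16)


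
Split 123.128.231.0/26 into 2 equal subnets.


New prefix = 26 + 1 = 27
Each subnet has 32 addresses
  123.128.231.0/27
  123.128.231.32/27
Subnets: 123.128.231.0/27, 123.128.231.32/27


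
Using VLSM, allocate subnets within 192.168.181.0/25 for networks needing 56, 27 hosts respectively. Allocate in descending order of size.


56 hosts -> /26 (62 usable): 192.168.181.0/26
27 hosts -> /27 (30 usable): 192.168.181.64/27
Allocation: 192.168.181.0/26 (56 hosts, 62 usable); 192.168.181.64/27 (27 hosts, 30 usable)


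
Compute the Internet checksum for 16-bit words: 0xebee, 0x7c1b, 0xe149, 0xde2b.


Sum all words (with carry folding):
+ 0xebee = 0xebee
+ 0x7c1b = 0x680a
+ 0xe149 = 0x4954
+ 0xde2b = 0x2780
One's complement: ~0x2780
Checksum = 0xd87f


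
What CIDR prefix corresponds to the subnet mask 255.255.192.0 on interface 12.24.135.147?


Binary: 11111111.11111111.11000000.00000000
Count leading 1s
Prefix: /18


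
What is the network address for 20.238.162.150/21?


IP:   00010100.11101110.10100010.10010110
Mask: 11111111.11111111.11111000.00000000
AND operation:
Net:  00010100.11101110.10100000.00000000
Network: 20.238.160.0/21


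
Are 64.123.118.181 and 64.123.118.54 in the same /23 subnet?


Mask: 255.255.254.0
64.123.118.181 AND mask = 64.123.118.0
64.123.118.54 AND mask = 64.123.118.0
Yes, same subnet (64.123.118.0)


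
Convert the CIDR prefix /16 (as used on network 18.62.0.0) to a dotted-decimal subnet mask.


/16 means 16 network bits, 16 host bits
Binary: 11111111111111110000000000000000
Mask: 255.255.0.0


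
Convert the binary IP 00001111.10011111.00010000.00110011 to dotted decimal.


00001111 = 15
10011111 = 159
00010000 = 16
00110011 = 51
IP: 15.159.16.51


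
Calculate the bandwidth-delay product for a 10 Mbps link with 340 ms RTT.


BDP = bandwidth * RTT
= 10 Mbps * 340 ms
= 10 * 1e6 * 340 / 1000 bits
= 3400000 bits
= 425000 bytes
= 415.0391 KB
BDP = 3400000 bits (425000 bytes)


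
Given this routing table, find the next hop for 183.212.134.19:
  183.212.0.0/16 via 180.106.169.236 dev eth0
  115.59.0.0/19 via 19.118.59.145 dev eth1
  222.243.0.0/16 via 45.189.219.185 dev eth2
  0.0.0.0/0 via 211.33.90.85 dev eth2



Longest prefix match for 183.212.134.19:
  /16 183.212.0.0: MATCH
  /19 115.59.0.0: no
  /16 222.243.0.0: no
  /0 0.0.0.0: MATCH
Selected: next-hop 180.106.169.236 via eth0 (matched /16)


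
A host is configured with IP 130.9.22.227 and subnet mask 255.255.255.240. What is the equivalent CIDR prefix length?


Binary: 11111111.11111111.11111111.11110000
Count leading 1s
Prefix: /28


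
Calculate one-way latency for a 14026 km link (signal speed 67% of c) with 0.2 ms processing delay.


Speed = 0.67 * 3e5 km/s = 201000 km/s
Propagation delay = 14026 / 201000 = 0.0698 s = 69.7811 ms
Processing delay = 0.2 ms
Total one-way latency = 69.9811 ms


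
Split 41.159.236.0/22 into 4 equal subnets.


New prefix = 22 + 2 = 24
Each subnet has 256 addresses
  41.159.236.0/24
  41.159.237.0/24
  41.159.238.0/24
  41.159.239.0/24
Subnets: 41.159.236.0/24, 41.159.237.0/24, 41.159.238.0/24, 41.159.239.0/24


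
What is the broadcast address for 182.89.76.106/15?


Network: 182.88.0.0/15
Host bits = 17
Set all host bits to 1:
Broadcast: 182.89.255.255


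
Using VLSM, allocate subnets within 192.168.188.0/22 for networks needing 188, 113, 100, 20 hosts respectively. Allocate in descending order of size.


188 hosts -> /24 (254 usable): 192.168.188.0/24
113 hosts -> /25 (126 usable): 192.168.189.0/25
100 hosts -> /25 (126 usable): 192.168.189.128/25
20 hosts -> /27 (30 usable): 192.168.190.0/27
Allocation: 192.168.188.0/24 (188 hosts, 254 usable); 192.168.189.0/25 (113 hosts, 126 usable); 192.168.189.128/25 (100 hosts, 126 usable); 192.168.190.0/27 (20 hosts, 30 usable)


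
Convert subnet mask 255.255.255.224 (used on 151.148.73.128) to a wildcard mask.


Subnet mask: 255.255.255.224
Wildcard = 255.255.255.255 - subnet mask
255 - 255 = 0
255 - 255 = 0
255 - 255 = 0
255 - 224 = 31
Wildcard: 0.0.0.31


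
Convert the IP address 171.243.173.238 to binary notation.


171 = 10101011
243 = 11110011
173 = 10101101
238 = 11101110
Binary: 10101011.11110011.10101101.11101110


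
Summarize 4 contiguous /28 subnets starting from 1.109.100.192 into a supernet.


Original prefix: /28
Number of subnets: 4 = 2^2
New prefix = 28 - 2 = 26
Supernet: 1.109.100.192/26


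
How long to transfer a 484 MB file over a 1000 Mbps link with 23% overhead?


Effective throughput = 1000 * (1 - 23/100) = 770 Mbps
File size in Mb = 484 * 8 = 3872 Mb
Time = 3872 / 770
Time = 5.0286 seconds


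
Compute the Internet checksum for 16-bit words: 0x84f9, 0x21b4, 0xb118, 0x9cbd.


Sum all words (with carry folding):
+ 0x84f9 = 0x84f9
+ 0x21b4 = 0xa6ad
+ 0xb118 = 0x57c6
+ 0x9cbd = 0xf483
One's complement: ~0xf483
Checksum = 0x0b7c


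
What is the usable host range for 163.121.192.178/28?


Network: 163.121.192.176
Broadcast: 163.121.192.191
First usable = network + 1
Last usable = broadcast - 1
Range: 163.121.192.177 to 163.121.192.190


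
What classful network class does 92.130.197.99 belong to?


First octet: 92
Binary: 01011100
0xxxxxxx -> Class A (1-126)
Class A, default mask 255.0.0.0 (/8)


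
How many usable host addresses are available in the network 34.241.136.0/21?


Host bits = 32 - 21 = 11
Total addresses = 2^11 = 2048
Usable = total - 2 (network and broadcast)
Usable hosts: 2046


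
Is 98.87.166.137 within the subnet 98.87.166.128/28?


Subnet network: 98.87.166.128
Test IP AND mask: 98.87.166.128
Yes, 98.87.166.137 is in 98.87.166.128/28


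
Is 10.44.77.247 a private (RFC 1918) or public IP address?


RFC 1918 private ranges:
  10.0.0.0/8 (10.0.0.0 - 10.255.255.255)
  172.16.0.0/12 (172.16.0.0 - 172.31.255.255)
  192.168.0.0/16 (192.168.0.0 - 192.168.255.255)
Private (in 10.0.0.0/8)


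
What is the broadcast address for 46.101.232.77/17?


Network: 46.101.128.0/17
Host bits = 15
Set all host bits to 1:
Broadcast: 46.101.255.255


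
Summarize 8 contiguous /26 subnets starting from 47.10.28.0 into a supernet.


Original prefix: /26
Number of subnets: 8 = 2^3
New prefix = 26 - 3 = 23
Supernet: 47.10.28.0/23


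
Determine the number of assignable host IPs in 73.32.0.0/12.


Host bits = 32 - 12 = 20
Total addresses = 2^20 = 1048576
Usable = total - 2 (network and broadcast)
Usable hosts: 1048574


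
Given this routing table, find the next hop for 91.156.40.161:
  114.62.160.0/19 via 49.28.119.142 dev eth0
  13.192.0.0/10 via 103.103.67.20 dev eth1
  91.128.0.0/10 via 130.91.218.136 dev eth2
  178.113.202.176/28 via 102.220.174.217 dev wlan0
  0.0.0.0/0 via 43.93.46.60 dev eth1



Longest prefix match for 91.156.40.161:
  /19 114.62.160.0: no
  /10 13.192.0.0: no
  /10 91.128.0.0: MATCH
  /28 178.113.202.176: no
  /0 0.0.0.0: MATCH
Selected: next-hop 130.91.218.136 via eth2 (matched /10)


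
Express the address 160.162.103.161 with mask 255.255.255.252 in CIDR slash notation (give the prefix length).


Binary: 11111111.11111111.11111111.11111100
Count leading 1s
Prefix: /30


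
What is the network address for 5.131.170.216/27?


IP:   00000101.10000011.10101010.11011000
Mask: 11111111.11111111.11111111.11100000
AND operation:
Net:  00000101.10000011.10101010.11000000
Network: 5.131.170.192/27


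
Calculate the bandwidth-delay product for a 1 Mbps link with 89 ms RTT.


BDP = bandwidth * RTT
= 1 Mbps * 89 ms
= 1 * 1e6 * 89 / 1000 bits
= 89000 bits
= 11125 bytes
= 10.8643 KB
BDP = 89000 bits (11125 bytes)


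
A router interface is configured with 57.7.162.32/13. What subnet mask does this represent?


/13 means 13 network bits, 19 host bits
Binary: 11111111111110000000000000000000
Mask: 255.248.0.0


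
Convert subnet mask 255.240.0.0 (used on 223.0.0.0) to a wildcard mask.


Subnet mask: 255.240.0.0
Wildcard = 255.255.255.255 - subnet mask
255 - 255 = 0
255 - 240 = 15
255 - 0 = 255
255 - 0 = 255
Wildcard: 0.15.255.255


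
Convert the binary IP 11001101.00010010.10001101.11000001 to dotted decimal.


11001101 = 205
00010010 = 18
10001101 = 141
11000001 = 193
IP: 205.18.141.193


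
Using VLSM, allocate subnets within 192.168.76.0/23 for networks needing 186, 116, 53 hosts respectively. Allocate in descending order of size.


186 hosts -> /24 (254 usable): 192.168.76.0/24
116 hosts -> /25 (126 usable): 192.168.77.0/25
53 hosts -> /26 (62 usable): 192.168.77.128/26
Allocation: 192.168.76.0/24 (186 hosts, 254 usable); 192.168.77.0/25 (116 hosts, 126 usable); 192.168.77.128/26 (53 hosts, 62 usable)


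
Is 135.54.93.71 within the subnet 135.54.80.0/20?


Subnet network: 135.54.80.0
Test IP AND mask: 135.54.80.0
Yes, 135.54.93.71 is in 135.54.80.0/20


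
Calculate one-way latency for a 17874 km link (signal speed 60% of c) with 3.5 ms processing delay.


Speed = 0.6 * 3e5 km/s = 180000 km/s
Propagation delay = 17874 / 180000 = 0.0993 s = 99.3 ms
Processing delay = 3.5 ms
Total one-way latency = 102.8 ms


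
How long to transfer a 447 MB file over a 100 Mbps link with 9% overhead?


Effective throughput = 100 * (1 - 9/100) = 91 Mbps
File size in Mb = 447 * 8 = 3576 Mb
Time = 3576 / 91
Time = 39.2967 seconds


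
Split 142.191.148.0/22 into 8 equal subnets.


New prefix = 22 + 3 = 25
Each subnet has 128 addresses
  142.191.148.0/25
  142.191.148.128/25
  142.191.149.0/25
  142.191.149.128/25
  142.191.150.0/25
  142.191.150.128/25
  142.191.151.0/25
  142.191.151.128/25
Subnets: 142.191.148.0/25, 142.191.148.128/25, 142.191.149.0/25, 142.191.149.128/25, 142.191.150.0/25, 142.191.150.128/25, 142.191.151.0/25, 142.191.151.128/25


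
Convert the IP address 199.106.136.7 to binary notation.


199 = 11000111
106 = 01101010
136 = 10001000
7 = 00000111
Binary: 11000111.01101010.10001000.00000111


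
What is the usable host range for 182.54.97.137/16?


Network: 182.54.0.0
Broadcast: 182.54.255.255
First usable = network + 1
Last usable = broadcast - 1
Range: 182.54.0.1 to 182.54.255.254


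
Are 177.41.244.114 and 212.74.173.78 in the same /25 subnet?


Mask: 255.255.255.128
177.41.244.114 AND mask = 177.41.244.0
212.74.173.78 AND mask = 212.74.173.0
No, different subnets (177.41.244.0 vs 212.74.173.0)


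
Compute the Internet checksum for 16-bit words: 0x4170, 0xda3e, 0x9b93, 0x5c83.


Sum all words (with carry folding):
+ 0x4170 = 0x4170
+ 0xda3e = 0x1baf
+ 0x9b93 = 0xb742
+ 0x5c83 = 0x13c6
One's complement: ~0x13c6
Checksum = 0xec39


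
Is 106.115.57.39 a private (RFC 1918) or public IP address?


RFC 1918 private ranges:
  10.0.0.0/8 (10.0.0.0 - 10.255.255.255)
  172.16.0.0/12 (172.16.0.0 - 172.31.255.255)
  192.168.0.0/16 (192.168.0.0 - 192.168.255.255)
Public (not in any RFC 1918 range)


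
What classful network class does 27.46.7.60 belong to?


First octet: 27
Binary: 00011011
0xxxxxxx -> Class A (1-126)
Class A, default mask 255.0.0.0 (/8)


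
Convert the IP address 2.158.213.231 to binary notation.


2 = 00000010
158 = 10011110
213 = 11010101
231 = 11100111
Binary: 00000010.10011110.11010101.11100111


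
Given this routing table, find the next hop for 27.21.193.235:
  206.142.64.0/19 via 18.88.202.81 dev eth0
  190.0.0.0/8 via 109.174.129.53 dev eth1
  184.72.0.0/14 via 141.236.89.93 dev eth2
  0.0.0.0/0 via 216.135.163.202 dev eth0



Longest prefix match for 27.21.193.235:
  /19 206.142.64.0: no
  /8 190.0.0.0: no
  /14 184.72.0.0: no
  /0 0.0.0.0: MATCH
Selected: next-hop 216.135.163.202 via eth0 (matched /0)


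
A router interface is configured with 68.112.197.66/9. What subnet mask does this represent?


/9 means 9 network bits, 23 host bits
Binary: 11111111100000000000000000000000
Mask: 255.128.0.0


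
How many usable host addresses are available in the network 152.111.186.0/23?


Host bits = 32 - 23 = 9
Total addresses = 2^9 = 512
Usable = total - 2 (network and broadcast)
Usable hosts: 510


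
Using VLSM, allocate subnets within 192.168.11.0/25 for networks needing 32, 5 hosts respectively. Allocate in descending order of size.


32 hosts -> /26 (62 usable): 192.168.11.0/26
5 hosts -> /29 (6 usable): 192.168.11.64/29
Allocation: 192.168.11.0/26 (32 hosts, 62 usable); 192.168.11.64/29 (5 hosts, 6 usable)


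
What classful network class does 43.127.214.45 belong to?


First octet: 43
Binary: 00101011
0xxxxxxx -> Class A (1-126)
Class A, default mask 255.0.0.0 (/8)


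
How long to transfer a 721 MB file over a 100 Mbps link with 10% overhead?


Effective throughput = 100 * (1 - 10/100) = 90 Mbps
File size in Mb = 721 * 8 = 5768 Mb
Time = 5768 / 90
Time = 64.0889 seconds


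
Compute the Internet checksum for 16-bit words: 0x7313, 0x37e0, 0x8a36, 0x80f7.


Sum all words (with carry folding):
+ 0x7313 = 0x7313
+ 0x37e0 = 0xaaf3
+ 0x8a36 = 0x352a
+ 0x80f7 = 0xb621
One's complement: ~0xb621
Checksum = 0x49de


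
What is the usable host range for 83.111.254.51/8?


Network: 83.0.0.0
Broadcast: 83.255.255.255
First usable = network + 1
Last usable = broadcast - 1
Range: 83.0.0.1 to 83.255.255.254


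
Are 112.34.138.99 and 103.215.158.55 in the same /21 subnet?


Mask: 255.255.248.0
112.34.138.99 AND mask = 112.34.136.0
103.215.158.55 AND mask = 103.215.152.0
No, different subnets (112.34.136.0 vs 103.215.152.0)


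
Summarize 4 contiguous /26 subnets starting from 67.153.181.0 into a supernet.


Original prefix: /26
Number of subnets: 4 = 2^2
New prefix = 26 - 2 = 24
Supernet: 67.153.181.0/24


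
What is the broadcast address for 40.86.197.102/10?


Network: 40.64.0.0/10
Host bits = 22
Set all host bits to 1:
Broadcast: 40.127.255.255


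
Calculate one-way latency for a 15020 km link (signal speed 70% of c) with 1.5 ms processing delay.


Speed = 0.7 * 3e5 km/s = 210000 km/s
Propagation delay = 15020 / 210000 = 0.0715 s = 71.5238 ms
Processing delay = 1.5 ms
Total one-way latency = 73.0238 ms


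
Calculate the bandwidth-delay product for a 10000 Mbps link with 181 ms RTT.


BDP = bandwidth * RTT
= 10000 Mbps * 181 ms
= 10000 * 1e6 * 181 / 1000 bits
= 1810000000 bits
= 226250000 bytes
= 220947.2656 KB
BDP = 1810000000 bits (226250000 bytes)


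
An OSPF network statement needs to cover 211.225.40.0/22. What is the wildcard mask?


Subnet mask: 255.255.252.0
Wildcard = 255.255.255.255 - subnet mask
255 - 255 = 0
255 - 255 = 0
255 - 252 = 3
255 - 0 = 255
Wildcard: 0.0.3.255


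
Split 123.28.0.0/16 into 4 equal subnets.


New prefix = 16 + 2 = 18
Each subnet has 16384 addresses
  123.28.0.0/18
  123.28.64.0/18
  123.28.128.0/18
  123.28.192.0/18
Subnets: 123.28.0.0/18, 123.28.64.0/18, 123.28.128.0/18, 123.28.192.0/18


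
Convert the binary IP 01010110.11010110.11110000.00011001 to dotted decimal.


01010110 = 86
11010110 = 214
11110000 = 240
00011001 = 25
IP: 86.214.240.25


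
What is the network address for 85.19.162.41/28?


IP:   01010101.00010011.10100010.00101001
Mask: 11111111.11111111.11111111.11110000
AND operation:
Net:  01010101.00010011.10100010.00100000
Network: 85.19.162.32/28


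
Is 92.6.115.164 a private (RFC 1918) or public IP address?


RFC 1918 private ranges:
  10.0.0.0/8 (10.0.0.0 - 10.255.255.255)
  172.16.0.0/12 (172.16.0.0 - 172.31.255.255)
  192.168.0.0/16 (192.168.0.0 - 192.168.255.255)
Public (not in any RFC 1918 range)


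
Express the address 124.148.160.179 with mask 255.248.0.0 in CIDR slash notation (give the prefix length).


Binary: 11111111.11111000.00000000.00000000
Count leading 1s
Prefix: /13


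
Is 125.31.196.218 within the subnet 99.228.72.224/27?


Subnet network: 99.228.72.224
Test IP AND mask: 125.31.196.192
No, 125.31.196.218 is not in 99.228.72.224/27


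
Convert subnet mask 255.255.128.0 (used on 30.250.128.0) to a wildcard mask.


Subnet mask: 255.255.128.0
Wildcard = 255.255.255.255 - subnet mask
255 - 255 = 0
255 - 255 = 0
255 - 128 = 127
255 - 0 = 255
Wildcard: 0.0.127.255


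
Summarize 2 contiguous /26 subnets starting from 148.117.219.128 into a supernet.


Original prefix: /26
Number of subnets: 2 = 2^1
New prefix = 26 - 1 = 25
Supernet: 148.117.219.128/25


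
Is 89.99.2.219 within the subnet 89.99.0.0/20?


Subnet network: 89.99.0.0
Test IP AND mask: 89.99.0.0
Yes, 89.99.2.219 is in 89.99.0.0/20


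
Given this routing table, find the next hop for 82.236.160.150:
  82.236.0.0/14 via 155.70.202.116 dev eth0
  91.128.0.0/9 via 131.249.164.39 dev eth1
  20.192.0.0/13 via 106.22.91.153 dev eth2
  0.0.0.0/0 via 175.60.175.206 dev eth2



Longest prefix match for 82.236.160.150:
  /14 82.236.0.0: MATCH
  /9 91.128.0.0: no
  /13 20.192.0.0: no
  /0 0.0.0.0: MATCH
Selected: next-hop 155.70.202.116 via eth0 (matched /14)


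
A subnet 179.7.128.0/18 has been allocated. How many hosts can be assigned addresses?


Host bits = 32 - 18 = 14
Total addresses = 2^14 = 16384
Usable = total - 2 (network and broadcast)
Usable hosts: 16382


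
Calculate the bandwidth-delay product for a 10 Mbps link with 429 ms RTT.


BDP = bandwidth * RTT
= 10 Mbps * 429 ms
= 10 * 1e6 * 429 / 1000 bits
= 4290000 bits
= 536250 bytes
= 523.6816 KB
BDP = 4290000 bits (536250 bytes)


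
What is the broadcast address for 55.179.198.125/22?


Network: 55.179.196.0/22
Host bits = 10
Set all host bits to 1:
Broadcast: 55.179.199.255


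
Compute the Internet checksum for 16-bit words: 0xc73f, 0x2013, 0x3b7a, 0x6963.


Sum all words (with carry folding):
+ 0xc73f = 0xc73f
+ 0x2013 = 0xe752
+ 0x3b7a = 0x22cd
+ 0x6963 = 0x8c30
One's complement: ~0x8c30
Checksum = 0x73cf


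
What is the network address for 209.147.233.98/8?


IP:   11010001.10010011.11101001.01100010
Mask: 11111111.00000000.00000000.00000000
AND operation:
Net:  11010001.00000000.00000000.00000000
Network: 209.0.0.0/8


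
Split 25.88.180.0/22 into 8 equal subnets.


New prefix = 22 + 3 = 25
Each subnet has 128 addresses
  25.88.180.0/25
  25.88.180.128/25
  25.88.181.0/25
  25.88.181.128/25
  25.88.182.0/25
  25.88.182.128/25
  25.88.183.0/25
  25.88.183.128/25
Subnets: 25.88.180.0/25, 25.88.180.128/25, 25.88.181.0/25, 25.88.181.128/25, 25.88.182.0/25, 25.88.182.128/25, 25.88.183.0/25, 25.88.183.128/25


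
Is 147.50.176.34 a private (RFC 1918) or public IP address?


RFC 1918 private ranges:
  10.0.0.0/8 (10.0.0.0 - 10.255.255.255)
  172.16.0.0/12 (172.16.0.0 - 172.31.255.255)
  192.168.0.0/16 (192.168.0.0 - 192.168.255.255)
Public (not in any RFC 1918 range)


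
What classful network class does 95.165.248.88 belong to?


First octet: 95
Binary: 01011111
0xxxxxxx -> Class A (1-126)
Class A, default mask 255.0.0.0 (/8)


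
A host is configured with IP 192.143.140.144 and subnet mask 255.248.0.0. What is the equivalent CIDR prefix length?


Binary: 11111111.11111000.00000000.00000000
Count leading 1s
Prefix: /13


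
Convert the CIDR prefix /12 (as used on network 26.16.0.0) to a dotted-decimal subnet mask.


/12 means 12 network bits, 20 host bits
Binary: 11111111111100000000000000000000
Mask: 255.240.0.0


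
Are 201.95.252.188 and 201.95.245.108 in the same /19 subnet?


Mask: 255.255.224.0
201.95.252.188 AND mask = 201.95.224.0
201.95.245.108 AND mask = 201.95.224.0
Yes, same subnet (201.95.224.0)


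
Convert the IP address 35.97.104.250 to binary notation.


35 = 00100011
97 = 01100001
104 = 01101000
250 = 11111010
Binary: 00100011.01100001.01101000.11111010


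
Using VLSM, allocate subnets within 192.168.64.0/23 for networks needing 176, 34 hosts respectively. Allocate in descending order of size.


176 hosts -> /24 (254 usable): 192.168.64.0/24
34 hosts -> /26 (62 usable): 192.168.65.0/26
Allocation: 192.168.64.0/24 (176 hosts, 254 usable); 192.168.65.0/26 (34 hosts, 62 usable)


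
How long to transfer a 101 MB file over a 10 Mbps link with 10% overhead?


Effective throughput = 10 * (1 - 10/100) = 9 Mbps
File size in Mb = 101 * 8 = 808 Mb
Time = 808 / 9
Time = 89.7778 seconds


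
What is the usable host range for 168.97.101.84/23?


Network: 168.97.100.0
Broadcast: 168.97.101.255
First usable = network + 1
Last usable = broadcast - 1
Range: 168.97.100.1 to 168.97.101.254


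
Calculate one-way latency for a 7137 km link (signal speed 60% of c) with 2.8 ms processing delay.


Speed = 0.6 * 3e5 km/s = 180000 km/s
Propagation delay = 7137 / 180000 = 0.0396 s = 39.65 ms
Processing delay = 2.8 ms
Total one-way latency = 42.45 ms


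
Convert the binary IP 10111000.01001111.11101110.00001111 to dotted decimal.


10111000 = 184
01001111 = 79
11101110 = 238
00001111 = 15
IP: 184.79.238.15


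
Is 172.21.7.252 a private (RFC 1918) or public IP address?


RFC 1918 private ranges:
  10.0.0.0/8 (10.0.0.0 - 10.255.255.255)
  172.16.0.0/12 (172.16.0.0 - 172.31.255.255)
  192.168.0.0/16 (192.168.0.0 - 192.168.255.255)
Private (in 172.16.0.0/12)


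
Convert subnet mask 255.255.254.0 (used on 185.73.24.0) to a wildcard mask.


Subnet mask: 255.255.254.0
Wildcard = 255.255.255.255 - subnet mask
255 - 255 = 0
255 - 255 = 0
255 - 254 = 1
255 - 0 = 255
Wildcard: 0.0.1.255


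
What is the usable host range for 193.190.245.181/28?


Network: 193.190.245.176
Broadcast: 193.190.245.191
First usable = network + 1
Last usable = broadcast - 1
Range: 193.190.245.177 to 193.190.245.190


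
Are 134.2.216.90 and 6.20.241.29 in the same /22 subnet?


Mask: 255.255.252.0
134.2.216.90 AND mask = 134.2.216.0
6.20.241.29 AND mask = 6.20.240.0
No, different subnets (134.2.216.0 vs 6.20.240.0)


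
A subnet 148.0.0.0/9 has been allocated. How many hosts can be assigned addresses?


Host bits = 32 - 9 = 23
Total addresses = 2^23 = 8388608
Usable = total - 2 (network and broadcast)
Usable hosts: 8388606


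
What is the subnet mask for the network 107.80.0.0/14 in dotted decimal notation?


/14 means 14 network bits, 18 host bits
Binary: 11111111111111000000000000000000
Mask: 255.252.0.0


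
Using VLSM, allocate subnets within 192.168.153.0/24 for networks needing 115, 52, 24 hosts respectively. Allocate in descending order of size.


115 hosts -> /25 (126 usable): 192.168.153.0/25
52 hosts -> /26 (62 usable): 192.168.153.128/26
24 hosts -> /27 (30 usable): 192.168.153.192/27
Allocation: 192.168.153.0/25 (115 hosts, 126 usable); 192.168.153.128/26 (52 hosts, 62 usable); 192.168.153.192/27 (24 hosts, 30 usable)


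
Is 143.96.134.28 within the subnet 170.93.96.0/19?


Subnet network: 170.93.96.0
Test IP AND mask: 143.96.128.0
No, 143.96.134.28 is not in 170.93.96.0/19


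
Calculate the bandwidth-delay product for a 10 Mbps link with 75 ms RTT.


BDP = bandwidth * RTT
= 10 Mbps * 75 ms
= 10 * 1e6 * 75 / 1000 bits
= 750000 bits
= 93750 bytes
= 91.5527 KB
BDP = 750000 bits (93750 bytes)
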